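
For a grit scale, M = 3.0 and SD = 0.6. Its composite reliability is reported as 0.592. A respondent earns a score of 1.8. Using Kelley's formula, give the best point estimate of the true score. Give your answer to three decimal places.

T̂ = ρX + (1 − ρ)μ
  = 0.592 × 1.8 + 0.408 × 3.0
  = 1.0656 + 1.2240
  = 2.2896
  ≈ 2.290

2.290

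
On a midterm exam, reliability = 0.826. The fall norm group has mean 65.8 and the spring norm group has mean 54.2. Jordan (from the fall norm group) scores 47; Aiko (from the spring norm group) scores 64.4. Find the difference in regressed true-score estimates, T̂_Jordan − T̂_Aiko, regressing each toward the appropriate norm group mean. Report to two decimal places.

T̂_Jordan = 0.826(47) + 0.174(65.8) = 50.2712
T̂_Aiko = 0.826(64.4) + 0.174(54.2) = 62.6252
Difference = 50.2712 − 62.6252 = -12.3540

-12.35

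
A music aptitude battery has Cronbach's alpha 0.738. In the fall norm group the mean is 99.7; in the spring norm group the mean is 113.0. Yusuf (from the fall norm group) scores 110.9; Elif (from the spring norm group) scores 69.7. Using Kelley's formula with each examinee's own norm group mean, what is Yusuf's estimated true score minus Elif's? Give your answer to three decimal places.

T̂_Yusuf = 0.738(110.9) + 0.262(99.7) = 107.96560
T̂_Elif = 0.738(69.7) + 0.262(113.0) = 81.04460
Difference = 107.96560 − 81.04460 = 26.92100

26.921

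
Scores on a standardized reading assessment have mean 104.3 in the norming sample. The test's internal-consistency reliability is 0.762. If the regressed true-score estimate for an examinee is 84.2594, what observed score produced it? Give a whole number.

78

T̂ = ρX + (1 − ρ)μ  ⇒  X = (T̂ − (1 − ρ)μ) / ρ
X = (84.2594 − 0.238 × 104.3) / 0.762 = (84.2594 − 24.8234) / 0.762 = 59.4360 / 0.762 = 78.00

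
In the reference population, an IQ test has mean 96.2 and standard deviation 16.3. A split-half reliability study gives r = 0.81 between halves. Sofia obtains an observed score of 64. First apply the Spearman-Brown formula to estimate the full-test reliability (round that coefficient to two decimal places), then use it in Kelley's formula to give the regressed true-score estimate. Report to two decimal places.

Spearman-Brown: ρ = 2r/(1 + r) = 2(0.81)/(1 + 0.81) = 1.620/1.81 = 0.8950 → 0.90
T̂ = 0.90(64) + 0.10(96.2) = 57.60 + 9.620 = 67.220 → 67.22

67.22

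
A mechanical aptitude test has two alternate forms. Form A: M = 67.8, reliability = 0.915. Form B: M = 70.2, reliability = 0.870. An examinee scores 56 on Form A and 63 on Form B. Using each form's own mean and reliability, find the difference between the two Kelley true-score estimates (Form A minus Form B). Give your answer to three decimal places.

T̂_A = 0.915(56) + 0.085(67.8) = 57.00300
T̂_B = 0.870(63) + 0.130(70.2) = 63.93600
T̂_A − T̂_B = -6.93300

-6.933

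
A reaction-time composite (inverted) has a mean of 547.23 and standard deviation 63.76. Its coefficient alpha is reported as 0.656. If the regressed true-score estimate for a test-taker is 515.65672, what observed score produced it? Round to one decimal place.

499.1

T̂ = ρX + (1 − ρ)μ  ⇒  X = (T̂ − (1 − ρ)μ) / ρ
X = (515.65672 − 0.344 × 547.23) / 0.656 = (515.65672 − 188.24712) / 0.656 = 327.40960 / 0.656 = 499.100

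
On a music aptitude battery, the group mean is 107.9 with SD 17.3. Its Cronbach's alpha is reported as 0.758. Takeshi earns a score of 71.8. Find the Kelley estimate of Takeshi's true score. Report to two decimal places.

80.54

T̂ = ρX + (1 − ρ)μ
  = 0.758 × 71.8 + 0.242 × 107.9
  = 54.4244 + 26.1118
  = 80.536
  ≈ 80.54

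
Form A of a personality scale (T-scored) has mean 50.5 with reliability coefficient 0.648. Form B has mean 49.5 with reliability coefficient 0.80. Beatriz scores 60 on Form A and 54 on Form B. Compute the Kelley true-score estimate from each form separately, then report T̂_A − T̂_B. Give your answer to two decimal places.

3.56

T̂_A = 0.648(60) + 0.352(50.5) = 56.6560
T̂_B = 0.80(54) + 0.20(49.5) = 53.1000
T̂_A − T̂_B = 3.5560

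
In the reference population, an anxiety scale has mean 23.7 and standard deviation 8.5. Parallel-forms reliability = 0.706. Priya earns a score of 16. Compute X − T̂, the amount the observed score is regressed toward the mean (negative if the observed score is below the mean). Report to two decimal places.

-2.26

T̂ = ρX + (1 − ρ)μ
  = 0.706 × 16 + 0.294 × 23.7
  = 11.296 + 6.9678
  = 18.2638
  ≈ 18.264
X − T̂ = 16 − 18.264 = -2.264 → -2.26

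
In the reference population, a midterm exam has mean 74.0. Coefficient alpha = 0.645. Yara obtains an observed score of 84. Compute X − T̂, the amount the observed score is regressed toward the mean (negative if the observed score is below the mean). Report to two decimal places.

3.55

T̂ = ρX + (1 − ρ)μ
  = 0.645 × 84 + 0.355 × 74.0
  = 54.180 + 26.2700
  = 80.4500
  ≈ 80.450
X − T̂ = 84 − 80.450 = 3.550 → 3.55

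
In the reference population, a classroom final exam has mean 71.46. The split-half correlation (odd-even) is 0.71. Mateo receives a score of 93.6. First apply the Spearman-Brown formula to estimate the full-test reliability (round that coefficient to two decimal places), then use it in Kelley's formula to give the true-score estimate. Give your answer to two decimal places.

Spearman-Brown: ρ = 2r/(1 + r) = 2(0.71)/(1 + 0.71) = 1.420/1.71 = 0.8304 → 0.83
Weight the observed score by reliability and the mean by (1 − reliability): T̂ = 0.83·93.6 + 0.17·71.46 = 77.688 + 12.1482 = 89.836.

89.84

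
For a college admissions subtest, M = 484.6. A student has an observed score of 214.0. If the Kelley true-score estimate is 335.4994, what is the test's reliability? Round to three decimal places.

0.551

T̂ = ρX + (1 − ρ)μ  ⇒  T̂ − μ = ρ(X − μ)
ρ = (T̂ − μ)/(X − μ) = (335.4994 − 484.6) / (214.0 − 484.6) = -149.1006 / -270.6 = 0.55100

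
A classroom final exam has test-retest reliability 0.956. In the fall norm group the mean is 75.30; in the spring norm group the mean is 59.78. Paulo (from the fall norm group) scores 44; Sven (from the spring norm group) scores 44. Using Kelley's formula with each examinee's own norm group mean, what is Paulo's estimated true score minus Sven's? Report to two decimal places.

0.68

T̂_Paulo = 0.956(44) + 0.044(75.30) = 45.3772
T̂_Sven = 0.956(44) + 0.044(59.78) = 44.6943
Difference = 45.3772 − 44.6943 = 0.6829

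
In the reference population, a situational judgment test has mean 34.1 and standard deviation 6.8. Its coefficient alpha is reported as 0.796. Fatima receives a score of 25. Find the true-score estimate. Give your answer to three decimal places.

26.856

Kelley's formula gives T̂ = 0.796·25 + 0.204·34.1 = 19.900 + 6.9564 = 26.8564.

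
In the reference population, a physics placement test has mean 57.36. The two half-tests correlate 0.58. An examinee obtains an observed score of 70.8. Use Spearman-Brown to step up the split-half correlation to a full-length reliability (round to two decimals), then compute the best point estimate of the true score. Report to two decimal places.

67.17

Spearman-Brown: ρ = 2r/(1 + r) = 2(0.58)/(1 + 0.58) = 1.160/1.58 = 0.7342 → 0.73
T̂ = ρX + (1 − ρ)μ
  = 0.73 × 70.8 + 0.27 × 57.36
  = 51.684 + 15.4872
  = 67.171
  ≈ 67.17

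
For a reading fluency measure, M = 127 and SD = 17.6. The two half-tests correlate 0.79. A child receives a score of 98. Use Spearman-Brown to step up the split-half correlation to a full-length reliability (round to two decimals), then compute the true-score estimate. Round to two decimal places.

101.48

Spearman-Brown: ρ = 2r/(1 + r) = 2(0.79)/(1 + 0.79) = 1.580/1.79 = 0.8827 → 0.88
T̂ = 0.88(98) + 0.12(127) = 86.24 + 15.24 = 101.480 → 101.48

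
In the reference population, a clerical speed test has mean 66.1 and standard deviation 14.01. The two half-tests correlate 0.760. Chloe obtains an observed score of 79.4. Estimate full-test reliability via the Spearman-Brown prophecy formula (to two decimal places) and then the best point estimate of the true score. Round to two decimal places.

77.54

Spearman-Brown: ρ = 2r/(1 + r) = 2(0.760)/(1 + 0.760) = 1.5200/1.760 = 0.8636 → 0.86
T̂ = 0.86(79.4) + 0.14(66.1) = 68.284 + 9.254 = 77.538 → 77.54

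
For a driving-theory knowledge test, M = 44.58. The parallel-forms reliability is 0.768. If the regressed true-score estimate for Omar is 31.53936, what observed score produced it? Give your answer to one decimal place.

27.6

T̂ = ρX + (1 − ρ)μ  ⇒  X = (T̂ − (1 − ρ)μ) / ρ
X = (31.53936 − 0.232 × 44.58) / 0.768 = (31.53936 − 10.34256) / 0.768 = 21.19680 / 0.768 = 27.600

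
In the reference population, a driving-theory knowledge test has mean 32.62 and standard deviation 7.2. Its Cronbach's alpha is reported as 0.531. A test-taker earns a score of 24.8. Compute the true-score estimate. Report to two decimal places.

T̂ = ρX + (1 − ρ)μ
  = 0.531 × 24.8 + 0.469 × 32.62
  = 13.1688 + 15.29878
  = 28.468
  ≈ 28.47

28.47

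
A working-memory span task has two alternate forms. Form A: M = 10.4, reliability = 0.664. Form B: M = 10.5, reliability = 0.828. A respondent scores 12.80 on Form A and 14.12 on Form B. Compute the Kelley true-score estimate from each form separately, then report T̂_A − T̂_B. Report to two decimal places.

T̂_A = 0.664(12.80) + 0.336(10.4) = 11.9936
T̂_B = 0.828(14.12) + 0.172(10.5) = 13.4974
T̂_A − T̂_B = -1.5038

-1.50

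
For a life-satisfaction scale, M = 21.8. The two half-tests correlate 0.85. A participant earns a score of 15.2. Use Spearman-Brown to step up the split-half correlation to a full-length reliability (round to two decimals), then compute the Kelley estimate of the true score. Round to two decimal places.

Spearman-Brown: ρ = 2r/(1 + r) = 2(0.85)/(1 + 0.85) = 1.700/1.85 = 0.9189 → 0.92
T̂ = ρX + (1 − ρ)μ
  = 0.92 × 15.2 + 0.08 × 21.8
  = 13.984 + 1.744
  = 15.728
  ≈ 15.73

15.73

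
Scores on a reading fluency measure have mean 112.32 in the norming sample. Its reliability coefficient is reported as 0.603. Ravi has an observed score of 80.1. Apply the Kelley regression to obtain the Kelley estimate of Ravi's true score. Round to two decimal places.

92.89

T̂ = 0.603(80.1) + 0.397(112.32) = 48.3003 + 44.59104 = 92.891 → 92.89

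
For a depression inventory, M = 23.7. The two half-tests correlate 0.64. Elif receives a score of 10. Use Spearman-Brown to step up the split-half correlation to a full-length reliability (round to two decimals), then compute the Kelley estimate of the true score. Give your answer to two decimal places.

Spearman-Brown: ρ = 2r/(1 + r) = 2(0.64)/(1 + 0.64) = 1.280/1.64 = 0.7805 → 0.78
Weight the observed score by reliability and the mean by (1 − reliability): T̂ = 0.78·10 + 0.22·23.7 = 7.80 + 5.214 = 13.014.

13.01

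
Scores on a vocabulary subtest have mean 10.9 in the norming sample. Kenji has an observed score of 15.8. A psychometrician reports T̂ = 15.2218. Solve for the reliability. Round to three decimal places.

T̂ = ρX + (1 − ρ)μ  ⇒  T̂ − μ = ρ(X − μ)
ρ = (T̂ − μ)/(X − μ) = (15.2218 − 10.9) / (15.8 − 10.9) = 4.3218 / 4.9 = 0.88200

0.882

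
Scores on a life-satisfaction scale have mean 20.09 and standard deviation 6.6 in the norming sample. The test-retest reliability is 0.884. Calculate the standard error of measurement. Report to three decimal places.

2.248

SEM = SD · √(1 − ρ) = 6.6 × √0.116 = 6.6 × 0.3406 = 2.2479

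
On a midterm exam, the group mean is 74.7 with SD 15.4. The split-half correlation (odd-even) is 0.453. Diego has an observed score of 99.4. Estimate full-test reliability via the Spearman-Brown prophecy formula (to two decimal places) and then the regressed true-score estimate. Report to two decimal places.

Spearman-Brown: ρ = 2r/(1 + r) = 2(0.453)/(1 + 0.453) = 0.9060/1.453 = 0.6235 → 0.62
T̂ = ρX + (1 − ρ)μ
  = 0.62 × 99.4 + 0.38 × 74.7
  = 61.628 + 28.386
  = 90.014
  ≈ 90.01

90.01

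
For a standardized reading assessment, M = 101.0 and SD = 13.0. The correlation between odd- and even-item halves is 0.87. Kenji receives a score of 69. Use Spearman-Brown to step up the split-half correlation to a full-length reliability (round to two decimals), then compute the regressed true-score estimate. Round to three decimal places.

71.240

Spearman-Brown: ρ = 2r/(1 + r) = 2(0.87)/(1 + 0.87) = 1.740/1.87 = 0.9305 → 0.93
T̂ = 0.93(69) + 0.07(101.0) = 64.17 + 7.070 = 71.2400 → 71.240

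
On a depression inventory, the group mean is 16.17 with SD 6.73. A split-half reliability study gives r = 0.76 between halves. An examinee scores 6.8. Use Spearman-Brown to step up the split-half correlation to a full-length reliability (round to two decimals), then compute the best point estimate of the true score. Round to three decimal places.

Spearman-Brown: ρ = 2r/(1 + r) = 2(0.76)/(1 + 0.76) = 1.520/1.76 = 0.8636 → 0.86
T̂ = 0.86(6.8) + 0.14(16.17) = 5.848 + 2.2638 = 8.1118 → 8.112

8.112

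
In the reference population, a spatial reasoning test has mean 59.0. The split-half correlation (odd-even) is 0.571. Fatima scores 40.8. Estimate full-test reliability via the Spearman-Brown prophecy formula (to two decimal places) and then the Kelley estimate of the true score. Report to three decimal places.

45.714

Spearman-Brown: ρ = 2r/(1 + r) = 2(0.571)/(1 + 0.571) = 1.1420/1.571 = 0.7269 → 0.73
Weight the observed score by reliability and the mean by (1 − reliability): T̂ = 0.73·40.8 + 0.27·59.0 = 29.784 + 15.930 = 45.7140.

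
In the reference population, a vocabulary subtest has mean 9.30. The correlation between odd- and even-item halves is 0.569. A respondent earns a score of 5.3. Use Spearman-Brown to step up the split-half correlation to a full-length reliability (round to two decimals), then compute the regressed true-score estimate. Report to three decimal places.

Spearman-Brown: ρ = 2r/(1 + r) = 2(0.569)/(1 + 0.569) = 1.1380/1.569 = 0.7253 → 0.73
Weight the observed score by reliability and the mean by (1 − reliability): T̂ = 0.73·5.3 + 0.27·9.30 = 3.869 + 2.5110 = 6.3800.

6.380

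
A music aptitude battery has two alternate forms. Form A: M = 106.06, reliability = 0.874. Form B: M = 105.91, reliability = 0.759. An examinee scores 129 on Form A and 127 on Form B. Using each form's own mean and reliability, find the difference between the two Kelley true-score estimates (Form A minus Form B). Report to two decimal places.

4.19

T̂_A = 0.874(129) + 0.126(106.06) = 126.1096
T̂_B = 0.759(127) + 0.241(105.91) = 121.9173
T̂_A − T̂_B = 4.1922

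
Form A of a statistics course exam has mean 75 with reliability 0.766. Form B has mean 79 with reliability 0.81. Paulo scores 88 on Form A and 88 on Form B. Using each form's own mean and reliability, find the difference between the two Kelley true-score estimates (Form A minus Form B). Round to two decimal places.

T̂_A = 0.766(88) + 0.234(75) = 84.9580
T̂_B = 0.81(88) + 0.19(79) = 86.2900
T̂_A − T̂_B = -1.3320

-1.33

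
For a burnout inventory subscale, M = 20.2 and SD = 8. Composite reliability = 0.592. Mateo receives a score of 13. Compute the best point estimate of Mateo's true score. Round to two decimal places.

15.94

T̂ = ρX + (1 − ρ)μ
  = 0.592 × 13 + 0.408 × 20.2
  = 7.696 + 8.2416
  = 15.938
  ≈ 15.94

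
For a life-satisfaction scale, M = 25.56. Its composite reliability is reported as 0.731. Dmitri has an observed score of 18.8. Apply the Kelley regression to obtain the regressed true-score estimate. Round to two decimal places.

20.62

T̂ = ρX + (1 − ρ)μ
  = 0.731 × 18.8 + 0.269 × 25.56
  = 13.7428 + 6.87564
  = 20.618
  ≈ 20.62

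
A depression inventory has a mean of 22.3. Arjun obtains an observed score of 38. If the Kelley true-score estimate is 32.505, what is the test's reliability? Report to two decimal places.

0.65

T̂ = ρX + (1 − ρ)μ  ⇒  T̂ − μ = ρ(X − μ)
ρ = (T̂ − μ)/(X − μ) = (32.505 − 22.3) / (38 − 22.3) = 10.205 / 15.7 = 0.6500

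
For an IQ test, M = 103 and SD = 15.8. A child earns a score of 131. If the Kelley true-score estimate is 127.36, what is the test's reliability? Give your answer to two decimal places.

T̂ = ρX + (1 − ρ)μ  ⇒  T̂ − μ = ρ(X − μ)
ρ = (T̂ − μ)/(X − μ) = (127.36 − 103) / (131 − 103) = 24.36 / 28.0 = 0.8700

0.87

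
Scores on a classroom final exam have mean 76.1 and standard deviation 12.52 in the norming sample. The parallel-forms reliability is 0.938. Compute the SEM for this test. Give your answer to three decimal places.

3.117

SEM = SD · √(1 − ρ) = 12.52 × √0.062 = 12.52 × 0.2490 = 3.1175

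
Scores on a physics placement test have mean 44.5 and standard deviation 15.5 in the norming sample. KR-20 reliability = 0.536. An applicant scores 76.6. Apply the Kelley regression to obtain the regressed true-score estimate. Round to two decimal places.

61.71

T̂ = ρX + (1 − ρ)μ
  = 0.536 × 76.6 + 0.464 × 44.5
  = 41.0576 + 20.6480
  = 61.706
  ≈ 61.71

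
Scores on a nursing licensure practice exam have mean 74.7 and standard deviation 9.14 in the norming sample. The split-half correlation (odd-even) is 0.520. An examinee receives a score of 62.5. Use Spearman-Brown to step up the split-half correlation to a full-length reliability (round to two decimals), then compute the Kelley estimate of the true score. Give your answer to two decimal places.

66.40

Spearman-Brown: ρ = 2r/(1 + r) = 2(0.520)/(1 + 0.520) = 1.0400/1.520 = 0.6842 → 0.68
T̂ = ρX + (1 − ρ)μ
  = 0.68 × 62.5 + 0.32 × 74.7
  = 42.500 + 23.904
  = 66.404
  ≈ 66.40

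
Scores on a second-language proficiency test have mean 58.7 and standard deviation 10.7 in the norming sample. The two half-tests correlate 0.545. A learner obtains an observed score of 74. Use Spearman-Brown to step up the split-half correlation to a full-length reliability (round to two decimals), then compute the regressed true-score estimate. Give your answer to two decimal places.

69.56

Spearman-Brown: ρ = 2r/(1 + r) = 2(0.545)/(1 + 0.545) = 1.0900/1.545 = 0.7055 → 0.71
Weight the observed score by reliability and the mean by (1 − reliability): T̂ = 0.71·74 + 0.29·58.7 = 52.54 + 17.023 = 69.563.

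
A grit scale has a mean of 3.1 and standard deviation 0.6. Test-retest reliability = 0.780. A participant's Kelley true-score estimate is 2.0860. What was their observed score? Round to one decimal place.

T̂ = ρX + (1 − ρ)μ  ⇒  X = (T̂ − (1 − ρ)μ) / ρ
X = (2.0860 − 0.220 × 3.1) / 0.780 = (2.0860 − 0.6820) / 0.780 = 1.4040 / 0.780 = 1.800

1.8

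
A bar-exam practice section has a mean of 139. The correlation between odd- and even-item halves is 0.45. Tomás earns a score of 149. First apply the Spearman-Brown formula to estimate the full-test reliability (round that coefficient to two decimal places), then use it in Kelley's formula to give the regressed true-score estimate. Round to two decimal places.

145.20

Spearman-Brown: ρ = 2r/(1 + r) = 2(0.45)/(1 + 0.45) = 0.900/1.45 = 0.6207 → 0.62
Weight the observed score by reliability and the mean by (1 − reliability): T̂ = 0.62·149 + 0.38·139 = 92.38 + 52.82 = 145.200.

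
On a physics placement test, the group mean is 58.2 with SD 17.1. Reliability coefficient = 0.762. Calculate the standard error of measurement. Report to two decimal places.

8.34

SEM = SD · √(1 − ρ) = 17.1 × √0.238 = 17.1 × 0.4879 = 8.342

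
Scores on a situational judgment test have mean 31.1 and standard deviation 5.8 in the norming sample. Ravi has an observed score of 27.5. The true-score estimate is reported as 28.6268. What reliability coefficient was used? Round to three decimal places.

0.687

T̂ = ρX + (1 − ρ)μ  ⇒  T̂ − μ = ρ(X − μ)
ρ = (T̂ − μ)/(X − μ) = (28.6268 − 31.1) / (27.5 − 31.1) = -2.4732 / -3.6 = 0.68700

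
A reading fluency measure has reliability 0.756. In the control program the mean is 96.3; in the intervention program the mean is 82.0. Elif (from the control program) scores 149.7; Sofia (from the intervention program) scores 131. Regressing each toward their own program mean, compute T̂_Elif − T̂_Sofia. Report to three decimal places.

17.626

T̂_Elif = 0.756(149.7) + 0.244(96.3) = 136.67040
T̂_Sofia = 0.756(131) + 0.244(82.0) = 119.04400
Difference = 136.67040 − 119.04400 = 17.62640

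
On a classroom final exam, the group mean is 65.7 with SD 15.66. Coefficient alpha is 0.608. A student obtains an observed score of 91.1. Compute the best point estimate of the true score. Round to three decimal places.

Kelley's formula gives T̂ = 0.608·91.1 + 0.392·65.7 = 55.3888 + 25.7544 = 81.1432.

81.143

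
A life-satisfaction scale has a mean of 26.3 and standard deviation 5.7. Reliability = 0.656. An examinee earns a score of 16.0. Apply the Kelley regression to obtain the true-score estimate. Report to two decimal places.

Weight the observed score by reliability and the mean by (1 − reliability): T̂ = 0.656·16.0 + 0.344·26.3 = 10.4960 + 9.0472 = 19.543.

19.54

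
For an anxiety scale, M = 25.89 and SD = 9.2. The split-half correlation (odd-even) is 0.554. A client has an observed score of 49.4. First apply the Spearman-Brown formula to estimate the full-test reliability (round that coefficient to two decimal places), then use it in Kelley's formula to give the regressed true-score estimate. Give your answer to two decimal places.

42.58

Spearman-Brown: ρ = 2r/(1 + r) = 2(0.554)/(1 + 0.554) = 1.1080/1.554 = 0.7130 → 0.71
T̂ = ρX + (1 − ρ)μ
  = 0.71 × 49.4 + 0.29 × 25.89
  = 35.074 + 7.5081
  = 42.582
  ≈ 42.58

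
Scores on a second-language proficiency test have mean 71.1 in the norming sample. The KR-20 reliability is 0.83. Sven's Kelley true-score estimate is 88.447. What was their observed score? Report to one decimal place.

92.0

T̂ = ρX + (1 − ρ)μ  ⇒  X = (T̂ − (1 − ρ)μ) / ρ
X = (88.447 − 0.17 × 71.1) / 0.83 = (88.447 − 12.087) / 0.83 = 76.360 / 0.83 = 92.000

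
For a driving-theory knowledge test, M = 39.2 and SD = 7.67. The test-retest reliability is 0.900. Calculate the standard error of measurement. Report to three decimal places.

SEM = SD · √(1 − ρ) = 7.67 × √0.100 = 7.67 × 0.3162 = 2.4255

2.425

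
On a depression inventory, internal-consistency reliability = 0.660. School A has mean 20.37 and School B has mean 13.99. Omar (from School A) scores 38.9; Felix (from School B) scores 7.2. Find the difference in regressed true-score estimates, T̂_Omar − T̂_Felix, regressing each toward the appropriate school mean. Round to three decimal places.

23.091

T̂_Omar = 0.660(38.9) + 0.340(20.37) = 32.59980
T̂_Felix = 0.660(7.2) + 0.340(13.99) = 9.50860
Difference = 32.59980 − 9.50860 = 23.09120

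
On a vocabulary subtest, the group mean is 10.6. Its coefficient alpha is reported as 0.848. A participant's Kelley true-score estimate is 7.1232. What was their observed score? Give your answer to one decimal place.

6.5

T̂ = ρX + (1 − ρ)μ  ⇒  X = (T̂ − (1 − ρ)μ) / ρ
X = (7.1232 − 0.152 × 10.6) / 0.848 = (7.1232 − 1.6112) / 0.848 = 5.5120 / 0.848 = 6.500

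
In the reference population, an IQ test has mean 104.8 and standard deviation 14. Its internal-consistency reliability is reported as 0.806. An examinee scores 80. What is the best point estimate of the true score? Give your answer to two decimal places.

84.81

T̂ = ρX + (1 − ρ)μ
  = 0.806 × 80 + 0.194 × 104.8
  = 64.480 + 20.3312
  = 84.811
  ≈ 84.81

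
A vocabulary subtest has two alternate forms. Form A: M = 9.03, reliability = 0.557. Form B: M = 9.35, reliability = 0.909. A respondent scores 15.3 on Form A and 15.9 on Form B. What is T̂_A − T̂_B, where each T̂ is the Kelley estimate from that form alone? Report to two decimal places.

-2.78

T̂_A = 0.557(15.3) + 0.443(9.03) = 12.5224
T̂_B = 0.909(15.9) + 0.091(9.35) = 15.3040
T̂_A − T̂_B = -2.7816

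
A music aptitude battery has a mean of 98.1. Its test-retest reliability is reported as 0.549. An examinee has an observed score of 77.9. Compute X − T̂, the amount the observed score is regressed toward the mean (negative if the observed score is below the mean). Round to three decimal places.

Weight the observed score by reliability and the mean by (1 − reliability): T̂ = 0.549·77.9 + 0.451·98.1 = 42.7671 + 44.2431 = 87.01020.
X − T̂ = 77.9 − 87.0102 = -9.1102 → -9.110

-9.110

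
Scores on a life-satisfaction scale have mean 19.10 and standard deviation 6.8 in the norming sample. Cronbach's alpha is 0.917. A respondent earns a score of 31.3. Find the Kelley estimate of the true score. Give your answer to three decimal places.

30.287

T̂ = 0.917(31.3) + 0.083(19.10) = 28.7021 + 1.58530 = 30.2874 → 30.287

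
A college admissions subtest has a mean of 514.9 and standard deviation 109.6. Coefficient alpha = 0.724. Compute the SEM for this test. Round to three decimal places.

57.579

SEM = SD · √(1 − ρ) = 109.6 × √0.276 = 109.6 × 0.5254 = 57.5791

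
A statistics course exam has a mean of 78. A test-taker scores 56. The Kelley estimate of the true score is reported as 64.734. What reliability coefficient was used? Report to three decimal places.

0.603

T̂ = ρX + (1 − ρ)μ  ⇒  T̂ − μ = ρ(X − μ)
ρ = (T̂ − μ)/(X − μ) = (64.734 − 78) / (56 − 78) = -13.266 / -22.0 = 0.60300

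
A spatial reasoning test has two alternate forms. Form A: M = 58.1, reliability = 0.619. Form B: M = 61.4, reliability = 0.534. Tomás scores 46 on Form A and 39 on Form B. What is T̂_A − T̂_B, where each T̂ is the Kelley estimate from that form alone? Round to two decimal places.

1.17

T̂_A = 0.619(46) + 0.381(58.1) = 50.6101
T̂_B = 0.534(39) + 0.466(61.4) = 49.4384
T̂_A − T̂_B = 1.1717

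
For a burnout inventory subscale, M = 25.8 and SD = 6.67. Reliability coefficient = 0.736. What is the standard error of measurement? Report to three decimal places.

SEM = SD · √(1 − ρ) = 6.67 × √0.264 = 6.67 × 0.5138 = 3.4271

3.427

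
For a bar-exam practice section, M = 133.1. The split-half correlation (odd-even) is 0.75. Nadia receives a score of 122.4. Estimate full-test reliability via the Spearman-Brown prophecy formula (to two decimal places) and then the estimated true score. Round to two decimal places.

123.90

Spearman-Brown: ρ = 2r/(1 + r) = 2(0.75)/(1 + 0.75) = 1.500/1.75 = 0.8571 → 0.86
T̂ = ρX + (1 − ρ)μ
  = 0.86 × 122.4 + 0.14 × 133.1
  = 105.264 + 18.634
  = 123.898
  ≈ 123.90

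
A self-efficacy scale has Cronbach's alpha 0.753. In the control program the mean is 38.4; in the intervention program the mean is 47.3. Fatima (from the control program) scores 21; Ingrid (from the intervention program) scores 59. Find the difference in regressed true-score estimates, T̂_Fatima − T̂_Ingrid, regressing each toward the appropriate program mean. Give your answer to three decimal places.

T̂_Fatima = 0.753(21) + 0.247(38.4) = 25.29780
T̂_Ingrid = 0.753(59) + 0.247(47.3) = 56.11010
Difference = 25.29780 − 56.11010 = -30.81230

-30.812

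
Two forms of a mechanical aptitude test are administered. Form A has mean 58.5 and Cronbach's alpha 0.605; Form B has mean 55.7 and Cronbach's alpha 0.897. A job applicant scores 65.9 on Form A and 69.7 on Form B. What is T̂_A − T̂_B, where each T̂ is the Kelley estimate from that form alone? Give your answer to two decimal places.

T̂_A = 0.605(65.9) + 0.395(58.5) = 62.9770
T̂_B = 0.897(69.7) + 0.103(55.7) = 68.2580
T̂_A − T̂_B = -5.2810

-5.28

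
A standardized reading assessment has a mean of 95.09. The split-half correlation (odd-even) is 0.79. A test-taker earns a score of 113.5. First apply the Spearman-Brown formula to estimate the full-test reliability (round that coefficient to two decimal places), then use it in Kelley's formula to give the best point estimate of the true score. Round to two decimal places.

Spearman-Brown: ρ = 2r/(1 + r) = 2(0.79)/(1 + 0.79) = 1.580/1.79 = 0.8827 → 0.88
T̂ = ρX + (1 − ρ)μ
  = 0.88 × 113.5 + 0.12 × 95.09
  = 99.880 + 11.4108
  = 111.291
  ≈ 111.29

111.29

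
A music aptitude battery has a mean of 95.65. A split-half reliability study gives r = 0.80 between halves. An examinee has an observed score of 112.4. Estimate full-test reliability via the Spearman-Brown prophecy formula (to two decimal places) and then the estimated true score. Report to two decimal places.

Spearman-Brown: ρ = 2r/(1 + r) = 2(0.80)/(1 + 0.80) = 1.600/1.80 = 0.8889 → 0.89
T̂ = 0.89(112.4) + 0.11(95.65) = 100.036 + 10.5215 = 110.558 → 110.56

110.56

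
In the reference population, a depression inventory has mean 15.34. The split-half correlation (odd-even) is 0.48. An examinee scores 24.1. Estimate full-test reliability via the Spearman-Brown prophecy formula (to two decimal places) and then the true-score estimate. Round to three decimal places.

Spearman-Brown: ρ = 2r/(1 + r) = 2(0.48)/(1 + 0.48) = 0.960/1.48 = 0.6486 → 0.65
T̂ = ρX + (1 − ρ)μ
  = 0.65 × 24.1 + 0.35 × 15.34
  = 15.665 + 5.3690
  = 21.0340
  ≈ 21.034

21.034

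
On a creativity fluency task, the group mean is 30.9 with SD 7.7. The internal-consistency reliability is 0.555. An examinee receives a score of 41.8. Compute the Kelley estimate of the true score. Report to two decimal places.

Regress the observed score toward the mean by the unreliability: T̂ = 0.555·41.8 + 0.445·30.9 = 23.1990 + 13.7505 = 36.950.

36.95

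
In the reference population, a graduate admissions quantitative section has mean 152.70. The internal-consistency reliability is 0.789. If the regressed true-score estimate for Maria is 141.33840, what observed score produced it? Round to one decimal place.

T̂ = ρX + (1 − ρ)μ  ⇒  X = (T̂ − (1 − ρ)μ) / ρ
X = (141.33840 − 0.211 × 152.70) / 0.789 = (141.33840 − 32.21970) / 0.789 = 109.11870 / 0.789 = 138.300

138.3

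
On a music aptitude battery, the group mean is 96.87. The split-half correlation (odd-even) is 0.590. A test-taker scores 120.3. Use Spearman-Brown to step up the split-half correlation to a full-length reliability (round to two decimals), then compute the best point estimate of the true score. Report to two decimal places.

114.21

Spearman-Brown: ρ = 2r/(1 + r) = 2(0.590)/(1 + 0.590) = 1.1800/1.590 = 0.7421 → 0.74
T̂ = ρX + (1 − ρ)μ
  = 0.74 × 120.3 + 0.26 × 96.87
  = 89.022 + 25.1862
  = 114.208
  ≈ 114.21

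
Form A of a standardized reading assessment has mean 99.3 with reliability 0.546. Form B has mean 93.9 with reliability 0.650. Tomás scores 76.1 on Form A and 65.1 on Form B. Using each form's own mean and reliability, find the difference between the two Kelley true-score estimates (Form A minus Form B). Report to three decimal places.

11.453

T̂_A = 0.546(76.1) + 0.454(99.3) = 86.63280
T̂_B = 0.650(65.1) + 0.350(93.9) = 75.18000
T̂_A − T̂_B = 11.45280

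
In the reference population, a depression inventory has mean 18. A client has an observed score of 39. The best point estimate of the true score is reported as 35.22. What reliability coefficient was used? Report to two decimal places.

0.82

T̂ = ρX + (1 − ρ)μ  ⇒  T̂ − μ = ρ(X − μ)
ρ = (T̂ − μ)/(X − μ) = (35.22 − 18) / (39 − 18) = 17.22 / 21.0 = 0.8200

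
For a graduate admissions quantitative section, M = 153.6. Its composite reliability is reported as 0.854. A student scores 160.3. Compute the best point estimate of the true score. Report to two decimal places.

159.32

T̂ = ρX + (1 − ρ)μ
  = 0.854 × 160.3 + 0.146 × 153.6
  = 136.8962 + 22.4256
  = 159.322
  ≈ 159.32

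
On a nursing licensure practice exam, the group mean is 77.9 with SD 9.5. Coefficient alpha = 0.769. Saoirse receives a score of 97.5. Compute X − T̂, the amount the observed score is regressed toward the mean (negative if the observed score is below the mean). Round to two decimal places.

Weight the observed score by reliability and the mean by (1 − reliability): T̂ = 0.769·97.5 + 0.231·77.9 = 74.9775 + 17.9949 = 92.9724.
X − T̂ = 97.5 − 92.972 = 4.528 → 4.53

4.53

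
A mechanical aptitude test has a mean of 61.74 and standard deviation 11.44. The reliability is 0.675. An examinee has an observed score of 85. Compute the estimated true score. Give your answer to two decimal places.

Kelley's formula gives T̂ = 0.675·85 + 0.325·61.74 = 57.375 + 20.06550 = 77.441.

77.44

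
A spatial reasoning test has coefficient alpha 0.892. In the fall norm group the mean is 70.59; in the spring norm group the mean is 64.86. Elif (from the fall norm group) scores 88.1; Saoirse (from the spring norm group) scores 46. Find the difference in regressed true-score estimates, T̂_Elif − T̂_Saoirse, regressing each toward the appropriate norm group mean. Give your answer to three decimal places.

38.172

T̂_Elif = 0.892(88.1) + 0.108(70.59) = 86.20892
T̂_Saoirse = 0.892(46) + 0.108(64.86) = 48.03688
Difference = 86.20892 − 48.03688 = 38.17204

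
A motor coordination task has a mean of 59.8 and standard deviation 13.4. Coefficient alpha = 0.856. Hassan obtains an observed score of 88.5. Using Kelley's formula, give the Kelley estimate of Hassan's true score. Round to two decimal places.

T̂ = 0.856(88.5) + 0.144(59.8) = 75.7560 + 8.6112 = 84.367 → 84.37

84.37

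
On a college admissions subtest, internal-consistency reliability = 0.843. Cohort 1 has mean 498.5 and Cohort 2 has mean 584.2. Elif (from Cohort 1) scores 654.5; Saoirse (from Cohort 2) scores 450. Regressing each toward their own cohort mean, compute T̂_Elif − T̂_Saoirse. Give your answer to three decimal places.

T̂_Elif = 0.843(654.5) + 0.157(498.5) = 630.00800
T̂_Saoirse = 0.843(450) + 0.157(584.2) = 471.06940
Difference = 630.00800 − 471.06940 = 158.93860

158.939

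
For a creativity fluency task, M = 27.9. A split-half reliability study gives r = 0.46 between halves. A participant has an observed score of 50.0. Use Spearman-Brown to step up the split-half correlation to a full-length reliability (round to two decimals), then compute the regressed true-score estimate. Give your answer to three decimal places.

41.823

Spearman-Brown: ρ = 2r/(1 + r) = 2(0.46)/(1 + 0.46) = 0.920/1.46 = 0.6301 → 0.63
T̂ = ρX + (1 − ρ)μ
  = 0.63 × 50.0 + 0.37 × 27.9
  = 31.500 + 10.323
  = 41.8230
  ≈ 41.823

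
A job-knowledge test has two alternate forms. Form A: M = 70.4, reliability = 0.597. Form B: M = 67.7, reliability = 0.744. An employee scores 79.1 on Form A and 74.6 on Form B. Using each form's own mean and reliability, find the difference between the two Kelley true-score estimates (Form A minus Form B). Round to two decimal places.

2.76

T̂_A = 0.597(79.1) + 0.403(70.4) = 75.5939
T̂_B = 0.744(74.6) + 0.256(67.7) = 72.8336
T̂_A − T̂_B = 2.7603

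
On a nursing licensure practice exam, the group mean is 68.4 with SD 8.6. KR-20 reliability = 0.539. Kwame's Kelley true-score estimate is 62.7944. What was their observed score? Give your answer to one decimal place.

T̂ = ρX + (1 − ρ)μ  ⇒  X = (T̂ − (1 − ρ)μ) / ρ
X = (62.7944 − 0.461 × 68.4) / 0.539 = (62.7944 − 31.5324) / 0.539 = 31.2620 / 0.539 = 58.000

58.0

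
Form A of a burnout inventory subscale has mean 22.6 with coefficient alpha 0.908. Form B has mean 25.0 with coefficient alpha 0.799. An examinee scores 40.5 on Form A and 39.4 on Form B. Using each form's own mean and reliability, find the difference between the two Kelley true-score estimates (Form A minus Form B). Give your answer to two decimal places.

T̂_A = 0.908(40.5) + 0.092(22.6) = 38.8532
T̂_B = 0.799(39.4) + 0.201(25.0) = 36.5056
T̂_A − T̂_B = 2.3476

2.35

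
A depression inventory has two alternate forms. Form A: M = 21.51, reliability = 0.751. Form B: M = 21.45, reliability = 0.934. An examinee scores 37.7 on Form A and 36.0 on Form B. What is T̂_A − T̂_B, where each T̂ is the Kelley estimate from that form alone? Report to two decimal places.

-1.37

T̂_A = 0.751(37.7) + 0.249(21.51) = 33.6687
T̂_B = 0.934(36.0) + 0.066(21.45) = 35.0397
T̂_A − T̂_B = -1.3710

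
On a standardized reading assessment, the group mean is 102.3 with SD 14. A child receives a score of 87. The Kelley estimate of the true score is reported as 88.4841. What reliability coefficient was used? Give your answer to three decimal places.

T̂ = ρX + (1 − ρ)μ  ⇒  T̂ − μ = ρ(X − μ)
ρ = (T̂ − μ)/(X − μ) = (88.4841 − 102.3) / (87 − 102.3) = -13.8159 / -15.3 = 0.90300

0.903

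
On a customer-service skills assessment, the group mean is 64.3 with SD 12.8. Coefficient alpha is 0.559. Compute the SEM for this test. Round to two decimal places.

8.50

SEM = SD · √(1 − ρ) = 12.8 × √0.441 = 12.8 × 0.6641 = 8.500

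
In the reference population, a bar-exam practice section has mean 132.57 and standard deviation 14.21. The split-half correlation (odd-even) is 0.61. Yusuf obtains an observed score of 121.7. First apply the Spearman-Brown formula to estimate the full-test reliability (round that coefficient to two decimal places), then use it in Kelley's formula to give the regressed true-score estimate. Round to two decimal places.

Spearman-Brown: ρ = 2r/(1 + r) = 2(0.61)/(1 + 0.61) = 1.220/1.61 = 0.7578 → 0.76
T̂ = ρX + (1 − ρ)μ
  = 0.76 × 121.7 + 0.24 × 132.57
  = 92.492 + 31.8168
  = 124.309
  ≈ 124.31

124.31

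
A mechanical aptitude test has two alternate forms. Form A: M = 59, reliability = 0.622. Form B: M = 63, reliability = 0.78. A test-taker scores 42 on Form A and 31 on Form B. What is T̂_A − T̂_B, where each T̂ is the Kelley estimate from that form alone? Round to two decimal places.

10.39

T̂_A = 0.622(42) + 0.378(59) = 48.4260
T̂_B = 0.78(31) + 0.22(63) = 38.0400
T̂_A − T̂_B = 10.3860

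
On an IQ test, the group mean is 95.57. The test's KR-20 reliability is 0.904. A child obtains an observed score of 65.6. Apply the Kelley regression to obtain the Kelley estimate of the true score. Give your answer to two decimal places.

68.48

Kelley's formula gives T̂ = 0.904·65.6 + 0.096·95.57 = 59.3024 + 9.17472 = 68.477.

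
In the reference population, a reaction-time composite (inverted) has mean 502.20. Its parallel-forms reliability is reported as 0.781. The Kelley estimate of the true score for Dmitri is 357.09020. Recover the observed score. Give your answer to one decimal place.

T̂ = ρX + (1 − ρ)μ  ⇒  X = (T̂ − (1 − ρ)μ) / ρ
X = (357.09020 − 0.219 × 502.20) / 0.781 = (357.09020 − 109.98180) / 0.781 = 247.10840 / 0.781 = 316.400

316.4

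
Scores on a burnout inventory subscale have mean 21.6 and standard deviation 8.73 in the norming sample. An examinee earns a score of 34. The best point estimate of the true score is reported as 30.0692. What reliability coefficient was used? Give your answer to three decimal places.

T̂ = ρX + (1 − ρ)μ  ⇒  T̂ − μ = ρ(X − μ)
ρ = (T̂ − μ)/(X − μ) = (30.0692 − 21.6) / (34 − 21.6) = 8.4692 / 12.4 = 0.68300

0.683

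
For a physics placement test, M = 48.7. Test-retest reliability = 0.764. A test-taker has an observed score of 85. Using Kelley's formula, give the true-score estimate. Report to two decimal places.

76.43

T̂ = ρX + (1 − ρ)μ
  = 0.764 × 85 + 0.236 × 48.7
  = 64.940 + 11.4932
  = 76.433
  ≈ 76.43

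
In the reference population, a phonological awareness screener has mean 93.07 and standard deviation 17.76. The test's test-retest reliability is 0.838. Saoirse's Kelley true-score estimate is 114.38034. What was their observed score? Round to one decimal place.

118.5

T̂ = ρX + (1 − ρ)μ  ⇒  X = (T̂ − (1 − ρ)μ) / ρ
X = (114.38034 − 0.162 × 93.07) / 0.838 = (114.38034 − 15.07734) / 0.838 = 99.30300 / 0.838 = 118.500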